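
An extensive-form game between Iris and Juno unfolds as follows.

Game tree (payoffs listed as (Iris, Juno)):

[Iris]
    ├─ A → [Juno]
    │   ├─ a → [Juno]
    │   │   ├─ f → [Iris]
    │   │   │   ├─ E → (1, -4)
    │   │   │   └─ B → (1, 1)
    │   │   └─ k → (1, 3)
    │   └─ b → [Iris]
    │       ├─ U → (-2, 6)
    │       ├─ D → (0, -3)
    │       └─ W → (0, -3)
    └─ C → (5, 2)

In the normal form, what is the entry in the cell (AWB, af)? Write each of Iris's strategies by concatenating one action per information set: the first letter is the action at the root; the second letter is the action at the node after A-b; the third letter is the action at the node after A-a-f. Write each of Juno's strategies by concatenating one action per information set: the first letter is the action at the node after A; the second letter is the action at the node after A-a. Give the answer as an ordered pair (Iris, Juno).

(1, 1)

Trace the play path from the root:
  Iris plays A
  Juno plays a at [A]
  Juno plays f at [A-a]
  Iris plays B at [A-a-f]
→ terminal payoff (1, 1).
(Iris's choice at the node after A-b is never reached on this path, so it doesn't affect the outcome.)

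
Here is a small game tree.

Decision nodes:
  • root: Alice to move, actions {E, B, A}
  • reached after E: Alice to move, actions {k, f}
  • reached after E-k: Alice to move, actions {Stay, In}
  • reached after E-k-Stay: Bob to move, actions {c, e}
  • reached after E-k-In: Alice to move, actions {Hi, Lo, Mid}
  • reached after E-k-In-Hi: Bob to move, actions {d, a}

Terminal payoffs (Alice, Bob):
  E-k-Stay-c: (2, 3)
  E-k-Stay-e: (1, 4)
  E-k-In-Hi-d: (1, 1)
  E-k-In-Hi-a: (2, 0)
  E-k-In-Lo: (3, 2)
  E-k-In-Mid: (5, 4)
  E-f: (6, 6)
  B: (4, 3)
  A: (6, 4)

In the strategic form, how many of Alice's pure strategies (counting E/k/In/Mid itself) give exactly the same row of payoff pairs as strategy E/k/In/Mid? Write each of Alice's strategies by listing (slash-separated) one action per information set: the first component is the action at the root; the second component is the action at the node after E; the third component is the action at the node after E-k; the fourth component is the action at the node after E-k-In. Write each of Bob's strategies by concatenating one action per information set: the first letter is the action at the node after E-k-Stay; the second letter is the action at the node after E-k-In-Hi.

Row for E/k/In/Mid (columns cd, ca, ed, ea): (5,4) (5,4) (5,4) (5,4).
Every one of Alice's information sets is on the play path for some reply by Bob when Alice follows E/k/In/Mid.
Changing the action at any of them therefore changes at least one column, so only E/k/In/Mid itself gives this row.

1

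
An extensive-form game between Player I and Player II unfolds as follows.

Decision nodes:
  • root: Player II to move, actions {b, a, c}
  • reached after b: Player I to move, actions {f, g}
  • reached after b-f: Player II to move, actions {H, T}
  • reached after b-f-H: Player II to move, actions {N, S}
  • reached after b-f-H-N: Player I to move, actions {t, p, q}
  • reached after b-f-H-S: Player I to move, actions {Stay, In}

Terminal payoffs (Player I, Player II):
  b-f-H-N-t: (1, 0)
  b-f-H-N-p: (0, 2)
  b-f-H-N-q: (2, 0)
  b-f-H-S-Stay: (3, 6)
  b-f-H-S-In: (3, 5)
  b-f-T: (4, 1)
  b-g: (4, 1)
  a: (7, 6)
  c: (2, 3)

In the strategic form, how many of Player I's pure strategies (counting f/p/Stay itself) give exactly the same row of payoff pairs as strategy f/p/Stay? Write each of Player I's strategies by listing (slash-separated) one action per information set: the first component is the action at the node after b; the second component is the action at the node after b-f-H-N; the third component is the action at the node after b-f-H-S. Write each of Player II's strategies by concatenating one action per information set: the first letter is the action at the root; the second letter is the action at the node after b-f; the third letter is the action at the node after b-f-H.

Row for f/p/Stay (columns bHN, bHS, bTN, bTS, aHN, aHS, aTN, aTS, cHN, cHS, cTN, cTS): (0,2) (3,6) (4,1) (4,1) (7,6) (7,6) (7,6) (7,6) (2,3) (2,3) (2,3) (2,3).
Every one of Player I's information sets is on the play path for some reply by Player II when Player I follows f/p/Stay.
Changing the action at any of them therefore changes at least one column, so only f/p/Stay itself gives this row.

1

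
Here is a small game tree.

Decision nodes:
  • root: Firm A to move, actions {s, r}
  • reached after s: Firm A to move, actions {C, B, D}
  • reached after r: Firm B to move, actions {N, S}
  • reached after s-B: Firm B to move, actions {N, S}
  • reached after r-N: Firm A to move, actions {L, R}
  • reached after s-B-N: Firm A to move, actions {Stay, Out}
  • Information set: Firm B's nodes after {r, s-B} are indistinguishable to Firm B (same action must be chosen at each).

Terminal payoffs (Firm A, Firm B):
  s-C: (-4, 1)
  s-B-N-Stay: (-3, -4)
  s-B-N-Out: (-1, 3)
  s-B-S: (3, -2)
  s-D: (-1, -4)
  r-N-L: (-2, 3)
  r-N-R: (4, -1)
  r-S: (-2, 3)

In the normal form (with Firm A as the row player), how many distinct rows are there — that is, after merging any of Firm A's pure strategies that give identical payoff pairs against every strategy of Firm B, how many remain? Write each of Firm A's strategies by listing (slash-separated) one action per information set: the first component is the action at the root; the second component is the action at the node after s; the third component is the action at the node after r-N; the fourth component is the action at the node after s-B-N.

6

Firm A has 24 pure strategies: s/C/L/Stay, s/C/L/Out, s/C/R/Stay, s/C/R/Out, s/B/L/Stay, s/B/L/Out, s/B/R/Stay, s/B/R/Out, s/D/L/Stay, s/D/L/Out, s/D/R/Stay, s/D/R/Out, r/C/L/Stay, r/C/L/Out, r/C/R/Stay, r/C/R/Out, r/B/L/Stay, r/B/L/Out, r/B/R/Stay, r/B/R/Out, r/D/L/Stay, r/D/L/Out, r/D/R/Stay, r/D/R/Out. Columns: N, S.
{s/C/L/Stay, s/C/L/Out, s/C/R/Stay, s/C/R/Out} → row (-4,1) (-4,1)
{s/B/L/Stay, s/B/R/Stay} → row (-3,-4) (3,-2)
{s/B/L/Out, s/B/R/Out} → row (-1,3) (3,-2)
{s/D/L/Stay, s/D/L/Out, s/D/R/Stay, s/D/R/Out} → row (-1,-4) (-1,-4)
{r/C/L/Stay, r/C/L/Out, r/B/L/Stay, r/B/L/Out, r/D/L/Stay, r/D/L/Out} → row (-2,3) (-2,3)
{r/C/R/Stay, r/C/R/Out, r/B/R/Stay, r/B/R/Out, r/D/R/Stay, r/D/R/Out} → row (4,-1) (-2,3)
That's 6 distinct rows out of 24 strategies.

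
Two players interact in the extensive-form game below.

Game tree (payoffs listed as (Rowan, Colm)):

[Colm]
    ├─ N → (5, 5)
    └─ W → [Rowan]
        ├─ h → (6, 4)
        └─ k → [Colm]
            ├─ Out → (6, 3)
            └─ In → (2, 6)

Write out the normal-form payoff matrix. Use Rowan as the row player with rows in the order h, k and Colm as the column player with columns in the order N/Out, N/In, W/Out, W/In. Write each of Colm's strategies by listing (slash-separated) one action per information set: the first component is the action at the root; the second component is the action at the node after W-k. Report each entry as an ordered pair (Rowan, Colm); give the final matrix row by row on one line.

        N/Out     N/In    W/Out     W/In
   h    (5,5)    (5,5)    (6,4)    (6,4)
   k    (5,5)    (5,5)    (6,3)    (2,6)

h: (5,5) (5,5) (6,4) (6,4) | k: (5,5) (5,5) (6,3) (2,6)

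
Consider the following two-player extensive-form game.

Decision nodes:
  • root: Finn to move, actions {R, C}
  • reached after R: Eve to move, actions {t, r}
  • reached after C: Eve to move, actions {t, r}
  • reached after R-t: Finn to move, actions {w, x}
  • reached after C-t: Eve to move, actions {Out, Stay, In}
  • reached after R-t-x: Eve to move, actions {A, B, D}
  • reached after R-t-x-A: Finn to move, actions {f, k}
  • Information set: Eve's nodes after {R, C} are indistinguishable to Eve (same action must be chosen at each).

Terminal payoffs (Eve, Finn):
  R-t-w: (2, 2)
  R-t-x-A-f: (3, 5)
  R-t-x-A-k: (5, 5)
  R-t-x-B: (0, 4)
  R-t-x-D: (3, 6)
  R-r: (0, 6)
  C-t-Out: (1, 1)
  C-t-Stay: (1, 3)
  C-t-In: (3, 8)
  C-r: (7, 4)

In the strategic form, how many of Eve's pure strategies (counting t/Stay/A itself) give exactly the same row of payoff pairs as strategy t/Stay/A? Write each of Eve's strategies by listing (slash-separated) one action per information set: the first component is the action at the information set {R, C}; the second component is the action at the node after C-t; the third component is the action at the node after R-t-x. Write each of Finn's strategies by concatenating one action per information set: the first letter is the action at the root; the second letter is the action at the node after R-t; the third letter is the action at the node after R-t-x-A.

Row for t/Stay/A (columns Rwf, Rwk, Rxf, Rxk, Cwf, Cwk, Cxf, Cxk): (2,2) (2,2) (3,5) (5,5) (1,3) (1,3) (1,3) (1,3).
Every one of Eve's information sets is on the play path for some reply by Finn when Eve follows t/Stay/A.
Changing the action at any of them therefore changes at least one column, so only t/Stay/A itself gives this row.

1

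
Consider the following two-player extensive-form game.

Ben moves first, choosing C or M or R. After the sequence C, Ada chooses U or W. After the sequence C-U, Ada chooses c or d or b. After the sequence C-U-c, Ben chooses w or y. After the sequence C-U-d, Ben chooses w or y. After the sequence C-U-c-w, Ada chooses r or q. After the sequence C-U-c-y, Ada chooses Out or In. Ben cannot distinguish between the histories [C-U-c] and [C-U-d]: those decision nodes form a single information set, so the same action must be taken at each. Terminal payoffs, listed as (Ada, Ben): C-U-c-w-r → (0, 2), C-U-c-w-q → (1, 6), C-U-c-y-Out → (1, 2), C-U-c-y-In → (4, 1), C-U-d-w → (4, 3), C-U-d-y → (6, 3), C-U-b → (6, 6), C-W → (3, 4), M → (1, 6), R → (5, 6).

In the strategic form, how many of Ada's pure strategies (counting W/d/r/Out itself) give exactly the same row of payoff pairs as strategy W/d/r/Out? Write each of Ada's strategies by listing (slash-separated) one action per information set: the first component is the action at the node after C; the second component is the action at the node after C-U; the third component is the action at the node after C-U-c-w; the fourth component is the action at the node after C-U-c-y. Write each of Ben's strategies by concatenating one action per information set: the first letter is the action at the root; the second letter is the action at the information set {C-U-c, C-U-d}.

Row for W/d/r/Out (columns Cw, Cy, Mw, My, Rw, Ry): (3,4) (3,4) (1,6) (1,6) (5,6) (5,6).
Under W/d/r/Out, Ada's choice at the node after C-U and at the node after C-U-c-w and at the node after C-U-c-y can never be reached regardless of what Ben does, so varying those choices leaves every outcome unchanged.
Holding the reachable choices fixed and varying the unreachable ones freely already gives 3 × 2 × 2 = 12 equivalent strategies.
No other strategy reproduces this row, so those 12 are the full class: W/c/r/Out, W/c/r/In, W/c/q/Out, W/c/q/In, W/d/r/Out, W/d/r/In, W/d/q/Out, W/d/q/In, W/b/r/Out, W/b/r/In, W/b/q/Out, W/b/q/In.

12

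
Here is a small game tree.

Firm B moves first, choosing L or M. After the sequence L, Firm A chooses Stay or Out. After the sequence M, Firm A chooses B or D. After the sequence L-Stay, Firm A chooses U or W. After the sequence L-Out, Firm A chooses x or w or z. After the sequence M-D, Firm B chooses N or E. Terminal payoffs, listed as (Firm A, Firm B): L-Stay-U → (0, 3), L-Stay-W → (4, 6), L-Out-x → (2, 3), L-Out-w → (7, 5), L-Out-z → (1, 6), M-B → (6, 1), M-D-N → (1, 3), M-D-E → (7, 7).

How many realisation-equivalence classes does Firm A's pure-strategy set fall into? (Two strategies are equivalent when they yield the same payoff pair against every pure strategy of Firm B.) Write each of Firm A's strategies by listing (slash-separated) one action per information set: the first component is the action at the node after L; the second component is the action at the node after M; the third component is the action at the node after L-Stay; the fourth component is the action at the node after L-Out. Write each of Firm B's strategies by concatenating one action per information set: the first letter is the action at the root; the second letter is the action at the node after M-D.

10

Firm A has 24 pure strategies: Stay/B/U/x, Stay/B/U/w, Stay/B/U/z, Stay/B/W/x, Stay/B/W/w, Stay/B/W/z, Stay/D/U/x, Stay/D/U/w, Stay/D/U/z, Stay/D/W/x, Stay/D/W/w, Stay/D/W/z, Out/B/U/x, Out/B/U/w, Out/B/U/z, Out/B/W/x, Out/B/W/w, Out/B/W/z, Out/D/U/x, Out/D/U/w, Out/D/U/z, Out/D/W/x, Out/D/W/w, Out/D/W/z. Columns: LN, LE, MN, ME.
{Stay/B/U/x, Stay/B/U/w, Stay/B/U/z} → row (0,3) (0,3) (6,1) (6,1)
{Stay/B/W/x, Stay/B/W/w, Stay/B/W/z} → row (4,6) (4,6) (6,1) (6,1)
{Stay/D/U/x, Stay/D/U/w, Stay/D/U/z} → row (0,3) (0,3) (1,3) (7,7)
{Stay/D/W/x, Stay/D/W/w, Stay/D/W/z} → row (4,6) (4,6) (1,3) (7,7)
{Out/B/U/x, Out/B/W/x} → row (2,3) (2,3) (6,1) (6,1)
{Out/B/U/w, Out/B/W/w} → row (7,5) (7,5) (6,1) (6,1)
{Out/B/U/z, Out/B/W/z} → row (1,6) (1,6) (6,1) (6,1)
{Out/D/U/x, Out/D/W/x} → row (2,3) (2,3) (1,3) (7,7)
{Out/D/U/w, Out/D/W/w} → row (7,5) (7,5) (1,3) (7,7)
{Out/D/U/z, Out/D/W/z} → row (1,6) (1,6) (1,3) (7,7)
That's 10 distinct rows out of 24 strategies.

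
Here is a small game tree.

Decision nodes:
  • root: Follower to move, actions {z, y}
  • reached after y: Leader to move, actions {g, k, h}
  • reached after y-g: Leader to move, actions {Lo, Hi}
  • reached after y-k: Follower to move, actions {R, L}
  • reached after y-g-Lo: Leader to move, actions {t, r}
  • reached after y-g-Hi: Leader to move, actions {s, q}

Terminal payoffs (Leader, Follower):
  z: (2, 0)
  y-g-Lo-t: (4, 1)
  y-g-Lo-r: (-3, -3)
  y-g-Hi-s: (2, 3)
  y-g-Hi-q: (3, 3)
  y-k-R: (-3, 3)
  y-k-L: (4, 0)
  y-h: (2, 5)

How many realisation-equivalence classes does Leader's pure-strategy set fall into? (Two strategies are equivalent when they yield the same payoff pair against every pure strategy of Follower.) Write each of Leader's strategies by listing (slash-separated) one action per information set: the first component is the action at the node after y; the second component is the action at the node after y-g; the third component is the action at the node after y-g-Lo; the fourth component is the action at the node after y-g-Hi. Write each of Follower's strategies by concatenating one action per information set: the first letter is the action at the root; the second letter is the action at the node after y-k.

6

Leader has 24 pure strategies: g/Lo/t/s, g/Lo/t/q, g/Lo/r/s, g/Lo/r/q, g/Hi/t/s, g/Hi/t/q, g/Hi/r/s, g/Hi/r/q, k/Lo/t/s, k/Lo/t/q, k/Lo/r/s, k/Lo/r/q, k/Hi/t/s, k/Hi/t/q, k/Hi/r/s, k/Hi/r/q, h/Lo/t/s, h/Lo/t/q, h/Lo/r/s, h/Lo/r/q, h/Hi/t/s, h/Hi/t/q, h/Hi/r/s, h/Hi/r/q. Columns: zR, zL, yR, yL.
{g/Lo/t/s, g/Lo/t/q} → row (2,0) (2,0) (4,1) (4,1)
{g/Lo/r/s, g/Lo/r/q} → row (2,0) (2,0) (-3,-3) (-3,-3)
{g/Hi/t/s, g/Hi/r/s} → row (2,0) (2,0) (2,3) (2,3)
{g/Hi/t/q, g/Hi/r/q} → row (2,0) (2,0) (3,3) (3,3)
{k/Lo/t/s, k/Lo/t/q, k/Lo/r/s, k/Lo/r/q, k/Hi/t/s, k/Hi/t/q, k/Hi/r/s, k/Hi/r/q} → row (2,0) (2,0) (-3,3) (4,0)
{h/Lo/t/s, h/Lo/t/q, h/Lo/r/s, h/Lo/r/q, h/Hi/t/s, h/Hi/t/q, h/Hi/r/s, h/Hi/r/q} → row (2,0) (2,0) (2,5) (2,5)
That's 6 distinct rows out of 24 strategies.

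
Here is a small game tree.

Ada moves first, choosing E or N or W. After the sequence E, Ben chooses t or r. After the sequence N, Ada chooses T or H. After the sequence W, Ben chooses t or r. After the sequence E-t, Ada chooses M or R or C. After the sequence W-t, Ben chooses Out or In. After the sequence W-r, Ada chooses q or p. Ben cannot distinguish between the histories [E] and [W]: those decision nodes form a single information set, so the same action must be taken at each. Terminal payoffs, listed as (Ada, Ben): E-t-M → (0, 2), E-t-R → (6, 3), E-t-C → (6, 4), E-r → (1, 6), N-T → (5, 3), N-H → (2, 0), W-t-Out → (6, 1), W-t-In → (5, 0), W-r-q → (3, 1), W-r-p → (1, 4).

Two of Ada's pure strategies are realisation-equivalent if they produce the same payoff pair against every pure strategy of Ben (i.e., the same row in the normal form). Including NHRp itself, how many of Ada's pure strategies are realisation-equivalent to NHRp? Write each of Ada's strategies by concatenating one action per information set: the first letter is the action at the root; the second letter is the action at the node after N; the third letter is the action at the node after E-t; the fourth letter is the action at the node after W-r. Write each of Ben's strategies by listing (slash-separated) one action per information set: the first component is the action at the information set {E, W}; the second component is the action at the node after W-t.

Row for NHRp (columns t/Out, t/In, r/Out, r/In): (2,0) (2,0) (2,0) (2,0).
Under NHRp, Ada's choice at the node after E-t and at the node after W-r can never be reached regardless of what Ben does, so varying those choices leaves every outcome unchanged.
Holding the reachable choices fixed and varying the unreachable ones freely already gives 3 × 2 = 6 equivalent strategies.
No other strategy reproduces this row, so those 6 are the full class: NHMq, NHMp, NHRq, NHRp, NHCq, NHCp.

6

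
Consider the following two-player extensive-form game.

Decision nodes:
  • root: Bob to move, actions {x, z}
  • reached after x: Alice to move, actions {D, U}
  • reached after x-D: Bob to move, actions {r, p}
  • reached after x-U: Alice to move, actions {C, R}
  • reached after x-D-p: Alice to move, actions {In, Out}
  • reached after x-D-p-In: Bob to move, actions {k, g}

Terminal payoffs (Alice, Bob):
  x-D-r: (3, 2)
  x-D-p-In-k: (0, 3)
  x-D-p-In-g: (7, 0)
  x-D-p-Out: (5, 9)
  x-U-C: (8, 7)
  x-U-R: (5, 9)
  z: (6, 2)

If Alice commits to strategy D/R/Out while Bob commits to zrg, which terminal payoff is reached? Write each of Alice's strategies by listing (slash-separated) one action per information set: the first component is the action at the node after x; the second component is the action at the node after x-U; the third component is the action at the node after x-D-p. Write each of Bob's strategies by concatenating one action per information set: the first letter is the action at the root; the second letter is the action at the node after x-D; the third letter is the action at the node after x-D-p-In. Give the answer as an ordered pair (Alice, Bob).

(6, 2)

Trace the play path from the root:
  Bob plays z
→ terminal payoff (6, 2).
(Alice's choice at the node after x is never reached on this path, so it doesn't affect the outcome.)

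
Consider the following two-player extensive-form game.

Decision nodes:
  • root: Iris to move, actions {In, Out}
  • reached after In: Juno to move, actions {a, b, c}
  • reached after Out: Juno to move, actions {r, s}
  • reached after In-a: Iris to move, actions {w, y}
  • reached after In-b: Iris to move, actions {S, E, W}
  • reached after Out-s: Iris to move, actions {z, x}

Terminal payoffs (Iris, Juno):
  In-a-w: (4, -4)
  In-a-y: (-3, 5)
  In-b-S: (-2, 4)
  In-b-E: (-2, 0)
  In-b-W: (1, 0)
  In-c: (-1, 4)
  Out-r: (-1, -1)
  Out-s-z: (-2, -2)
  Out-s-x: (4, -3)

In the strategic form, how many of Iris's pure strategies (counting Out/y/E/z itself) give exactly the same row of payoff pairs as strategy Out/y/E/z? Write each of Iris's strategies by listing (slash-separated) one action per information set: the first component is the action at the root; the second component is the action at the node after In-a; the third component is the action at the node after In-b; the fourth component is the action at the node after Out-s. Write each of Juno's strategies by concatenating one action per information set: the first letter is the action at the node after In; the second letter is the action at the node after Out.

6

Row for Out/y/E/z (columns ar, as, br, bs, cr, cs): (-1,-1) (-2,-2) (-1,-1) (-2,-2) (-1,-1) (-2,-2).
Under Out/y/E/z, Iris's choice at the node after In-a and at the node after In-b can never be reached regardless of what Juno does, so varying those choices leaves every outcome unchanged.
Holding the reachable choices fixed and varying the unreachable ones freely already gives 2 × 3 = 6 equivalent strategies.
No other strategy reproduces this row, so those 6 are the full class: Out/w/S/z, Out/w/E/z, Out/w/W/z, Out/y/S/z, Out/y/E/z, Out/y/W/z.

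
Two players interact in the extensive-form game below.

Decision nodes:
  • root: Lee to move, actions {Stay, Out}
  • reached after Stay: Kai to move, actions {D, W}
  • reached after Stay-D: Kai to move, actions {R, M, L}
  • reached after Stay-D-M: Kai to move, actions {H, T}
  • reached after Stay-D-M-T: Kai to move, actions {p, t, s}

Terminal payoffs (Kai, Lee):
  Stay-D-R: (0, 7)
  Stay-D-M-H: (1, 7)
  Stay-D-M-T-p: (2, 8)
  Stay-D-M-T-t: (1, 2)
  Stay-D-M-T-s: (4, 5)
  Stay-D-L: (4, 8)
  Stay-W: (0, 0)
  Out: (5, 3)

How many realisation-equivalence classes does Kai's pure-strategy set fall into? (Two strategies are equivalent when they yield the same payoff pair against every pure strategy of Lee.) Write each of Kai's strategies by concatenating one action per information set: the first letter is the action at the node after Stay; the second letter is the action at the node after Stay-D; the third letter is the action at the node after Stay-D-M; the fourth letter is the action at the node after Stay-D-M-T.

Kai has 36 pure strategies: DRHp, DRHt, DRHs, DRTp, DRTt, DRTs, DMHp, DMHt, DMHs, DMTp, DMTt, DMTs, DLHp, DLHt, DLHs, DLTp, DLTt, DLTs, WRHp, WRHt, WRHs, WRTp, WRTt, WRTs, WMHp, WMHt, WMHs, WMTp, WMTt, WMTs, WLHp, WLHt, WLHs, WLTp, WLTt, WLTs. Columns: Stay, Out.
{DRHp, DRHt, DRHs, DRTp, DRTt, DRTs} → row (0,7) (5,3)
{DMHp, DMHt, DMHs} → row (1,7) (5,3)
{DMTp} → row (2,8) (5,3)
{DMTt} → row (1,2) (5,3)
{DMTs} → row (4,5) (5,3)
{DLHp, DLHt, DLHs, DLTp, DLTt, DLTs} → row (4,8) (5,3)
{WRHp, WRHt, WRHs, WRTp, WRTt, WRTs, WMHp, WMHt, WMHs, WMTp, WMTt, WMTs, WLHp, WLHt, WLHs, WLTp, WLTt, WLTs} → row (0,0) (5,3)
That's 7 distinct rows out of 36 strategies.

7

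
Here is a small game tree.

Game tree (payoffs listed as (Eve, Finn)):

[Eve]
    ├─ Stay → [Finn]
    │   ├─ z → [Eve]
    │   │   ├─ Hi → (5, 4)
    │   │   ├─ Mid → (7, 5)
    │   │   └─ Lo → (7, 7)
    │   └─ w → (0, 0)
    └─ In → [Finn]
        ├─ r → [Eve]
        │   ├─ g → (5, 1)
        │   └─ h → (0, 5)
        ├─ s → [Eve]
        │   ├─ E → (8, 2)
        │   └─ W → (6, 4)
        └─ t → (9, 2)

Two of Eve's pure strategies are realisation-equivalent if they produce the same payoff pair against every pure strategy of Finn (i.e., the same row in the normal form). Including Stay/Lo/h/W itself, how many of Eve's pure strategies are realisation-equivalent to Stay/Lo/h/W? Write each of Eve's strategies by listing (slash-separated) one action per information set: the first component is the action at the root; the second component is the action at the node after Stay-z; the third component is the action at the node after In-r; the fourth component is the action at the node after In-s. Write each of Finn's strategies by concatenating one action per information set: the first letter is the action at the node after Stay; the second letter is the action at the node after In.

4

Row for Stay/Lo/h/W (columns zr, zs, zt, wr, ws, wt): (7,7) (7,7) (7,7) (0,0) (0,0) (0,0).
Under Stay/Lo/h/W, Eve's choice at the node after In-r and at the node after In-s can never be reached regardless of what Finn does, so varying those choices leaves every outcome unchanged.
Holding the reachable choices fixed and varying the unreachable ones freely already gives 2 × 2 = 4 equivalent strategies.
No other strategy reproduces this row, so those 4 are the full class: Stay/Lo/g/E, Stay/Lo/g/W, Stay/Lo/h/E, Stay/Lo/h/W.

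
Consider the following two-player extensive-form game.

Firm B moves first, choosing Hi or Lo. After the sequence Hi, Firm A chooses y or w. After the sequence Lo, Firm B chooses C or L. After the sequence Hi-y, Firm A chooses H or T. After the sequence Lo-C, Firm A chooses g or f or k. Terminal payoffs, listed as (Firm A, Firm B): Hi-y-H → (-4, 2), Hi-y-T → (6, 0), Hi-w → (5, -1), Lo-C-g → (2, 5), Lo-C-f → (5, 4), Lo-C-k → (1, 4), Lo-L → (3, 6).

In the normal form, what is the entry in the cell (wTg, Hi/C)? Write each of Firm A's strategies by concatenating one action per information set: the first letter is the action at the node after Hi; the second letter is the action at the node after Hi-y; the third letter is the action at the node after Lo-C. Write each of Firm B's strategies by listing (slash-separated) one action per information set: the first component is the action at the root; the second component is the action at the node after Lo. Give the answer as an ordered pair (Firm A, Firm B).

(5, -1)

Trace the play path from the root:
  Firm B plays Hi
  Firm A plays w at [Hi]
→ terminal payoff (5, -1).
(Firm A's choice at the node after Hi-y is never reached on this path, so it doesn't affect the outcome.)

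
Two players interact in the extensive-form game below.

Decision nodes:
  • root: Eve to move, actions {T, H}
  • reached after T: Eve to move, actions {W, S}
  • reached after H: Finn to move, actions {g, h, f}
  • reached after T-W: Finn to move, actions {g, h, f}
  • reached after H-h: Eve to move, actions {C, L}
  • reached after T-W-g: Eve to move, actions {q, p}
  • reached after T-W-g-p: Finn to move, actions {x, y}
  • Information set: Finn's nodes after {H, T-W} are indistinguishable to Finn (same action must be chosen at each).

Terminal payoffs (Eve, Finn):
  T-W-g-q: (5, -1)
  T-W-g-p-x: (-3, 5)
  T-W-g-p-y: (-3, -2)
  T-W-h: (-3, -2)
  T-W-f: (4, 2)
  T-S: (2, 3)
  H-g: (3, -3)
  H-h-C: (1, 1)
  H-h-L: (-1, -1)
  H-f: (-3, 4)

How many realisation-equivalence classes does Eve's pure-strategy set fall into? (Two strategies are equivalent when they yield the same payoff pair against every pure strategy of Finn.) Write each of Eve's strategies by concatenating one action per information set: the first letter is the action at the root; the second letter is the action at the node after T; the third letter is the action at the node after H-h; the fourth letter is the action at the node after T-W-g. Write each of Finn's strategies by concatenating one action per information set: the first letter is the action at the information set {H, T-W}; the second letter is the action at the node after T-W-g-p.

Eve has 16 pure strategies: TWCq, TWCp, TWLq, TWLp, TSCq, TSCp, TSLq, TSLp, HWCq, HWCp, HWLq, HWLp, HSCq, HSCp, HSLq, HSLp. Columns: gx, gy, hx, hy, fx, fy.
{TWCq, TWLq} → row (5,-1) (5,-1) (-3,-2) (-3,-2) (4,2) (4,2)
{TWCp, TWLp} → row (-3,5) (-3,-2) (-3,-2) (-3,-2) (4,2) (4,2)
{TSCq, TSCp, TSLq, TSLp} → row (2,3) (2,3) (2,3) (2,3) (2,3) (2,3)
{HWCq, HWCp, HSCq, HSCp} → row (3,-3) (3,-3) (1,1) (1,1) (-3,4) (-3,4)
{HWLq, HWLp, HSLq, HSLp} → row (3,-3) (3,-3) (-1,-1) (-1,-1) (-3,4) (-3,4)
That's 5 distinct rows out of 16 strategies.

5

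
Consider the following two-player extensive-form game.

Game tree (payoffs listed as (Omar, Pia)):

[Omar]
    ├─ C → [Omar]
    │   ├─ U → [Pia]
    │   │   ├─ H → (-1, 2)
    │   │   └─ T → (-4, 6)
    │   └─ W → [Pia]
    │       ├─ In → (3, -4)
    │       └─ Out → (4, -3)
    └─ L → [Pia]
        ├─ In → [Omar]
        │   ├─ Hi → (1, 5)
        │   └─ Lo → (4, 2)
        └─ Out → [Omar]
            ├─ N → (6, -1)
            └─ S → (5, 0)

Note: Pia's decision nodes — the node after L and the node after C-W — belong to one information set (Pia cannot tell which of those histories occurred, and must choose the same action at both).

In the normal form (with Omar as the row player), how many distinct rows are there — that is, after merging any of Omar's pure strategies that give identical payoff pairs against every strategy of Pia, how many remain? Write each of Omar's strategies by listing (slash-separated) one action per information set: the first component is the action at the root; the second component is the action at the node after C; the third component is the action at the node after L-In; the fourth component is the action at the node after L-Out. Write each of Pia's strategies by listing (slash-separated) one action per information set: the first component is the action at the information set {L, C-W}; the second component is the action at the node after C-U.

Omar has 16 pure strategies: C/U/Hi/N, C/U/Hi/S, C/U/Lo/N, C/U/Lo/S, C/W/Hi/N, C/W/Hi/S, C/W/Lo/N, C/W/Lo/S, L/U/Hi/N, L/U/Hi/S, L/U/Lo/N, L/U/Lo/S, L/W/Hi/N, L/W/Hi/S, L/W/Lo/N, L/W/Lo/S. Columns: In/H, In/T, Out/H, Out/T.
{C/U/Hi/N, C/U/Hi/S, C/U/Lo/N, C/U/Lo/S} → row (-1,2) (-4,6) (-1,2) (-4,6)
{C/W/Hi/N, C/W/Hi/S, C/W/Lo/N, C/W/Lo/S} → row (3,-4) (3,-4) (4,-3) (4,-3)
{L/U/Hi/N, L/W/Hi/N} → row (1,5) (1,5) (6,-1) (6,-1)
{L/U/Hi/S, L/W/Hi/S} → row (1,5) (1,5) (5,0) (5,0)
{L/U/Lo/N, L/W/Lo/N} → row (4,2) (4,2) (6,-1) (6,-1)
{L/U/Lo/S, L/W/Lo/S} → row (4,2) (4,2) (5,0) (5,0)
That's 6 distinct rows out of 16 strategies.

6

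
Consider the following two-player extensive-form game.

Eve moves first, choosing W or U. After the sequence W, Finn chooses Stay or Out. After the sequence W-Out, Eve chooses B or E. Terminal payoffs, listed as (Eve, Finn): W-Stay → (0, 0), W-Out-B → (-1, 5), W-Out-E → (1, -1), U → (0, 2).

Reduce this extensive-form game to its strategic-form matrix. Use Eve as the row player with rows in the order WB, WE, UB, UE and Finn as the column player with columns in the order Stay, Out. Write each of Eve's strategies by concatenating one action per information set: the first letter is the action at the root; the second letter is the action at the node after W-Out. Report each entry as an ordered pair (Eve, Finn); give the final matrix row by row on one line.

WB: (0,0) (-1,5) | WE: (0,0) (1,-1) | UB: (0,2) (0,2) | UE: (0,2) (0,2)

         Stay      Out
  WB    (0,0)   (-1,5)
  WE    (0,0)   (1,-1)
  UB    (0,2)    (0,2)
  UE    (0,2)    (0,2)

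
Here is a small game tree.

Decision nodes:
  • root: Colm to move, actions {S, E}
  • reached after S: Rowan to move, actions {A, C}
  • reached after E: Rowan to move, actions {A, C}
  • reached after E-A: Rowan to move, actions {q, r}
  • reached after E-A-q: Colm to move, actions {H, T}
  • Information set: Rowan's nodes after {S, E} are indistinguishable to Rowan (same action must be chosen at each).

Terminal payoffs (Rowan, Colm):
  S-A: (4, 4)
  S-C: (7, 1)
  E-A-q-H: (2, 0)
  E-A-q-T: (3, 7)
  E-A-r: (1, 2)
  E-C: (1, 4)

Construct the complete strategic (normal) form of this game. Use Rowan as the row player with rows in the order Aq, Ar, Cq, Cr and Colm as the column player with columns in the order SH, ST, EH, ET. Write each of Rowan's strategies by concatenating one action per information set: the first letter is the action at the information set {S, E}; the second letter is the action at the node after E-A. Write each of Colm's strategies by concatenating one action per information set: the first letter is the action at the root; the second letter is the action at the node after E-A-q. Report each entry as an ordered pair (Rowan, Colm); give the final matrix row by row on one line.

           SH       ST       EH       ET
  Aq    (4,4)    (4,4)    (2,0)    (3,7)
  Ar    (4,4)    (4,4)    (1,2)    (1,2)
  Cq    (7,1)    (7,1)    (1,4)    (1,4)
  Cr    (7,1)    (7,1)    (1,4)    (1,4)

Aq: (4,4) (4,4) (2,0) (3,7) | Ar: (4,4) (4,4) (1,2) (1,2) | Cq: (7,1) (7,1) (1,4) (1,4) | Cr: (7,1) (7,1) (1,4) (1,4)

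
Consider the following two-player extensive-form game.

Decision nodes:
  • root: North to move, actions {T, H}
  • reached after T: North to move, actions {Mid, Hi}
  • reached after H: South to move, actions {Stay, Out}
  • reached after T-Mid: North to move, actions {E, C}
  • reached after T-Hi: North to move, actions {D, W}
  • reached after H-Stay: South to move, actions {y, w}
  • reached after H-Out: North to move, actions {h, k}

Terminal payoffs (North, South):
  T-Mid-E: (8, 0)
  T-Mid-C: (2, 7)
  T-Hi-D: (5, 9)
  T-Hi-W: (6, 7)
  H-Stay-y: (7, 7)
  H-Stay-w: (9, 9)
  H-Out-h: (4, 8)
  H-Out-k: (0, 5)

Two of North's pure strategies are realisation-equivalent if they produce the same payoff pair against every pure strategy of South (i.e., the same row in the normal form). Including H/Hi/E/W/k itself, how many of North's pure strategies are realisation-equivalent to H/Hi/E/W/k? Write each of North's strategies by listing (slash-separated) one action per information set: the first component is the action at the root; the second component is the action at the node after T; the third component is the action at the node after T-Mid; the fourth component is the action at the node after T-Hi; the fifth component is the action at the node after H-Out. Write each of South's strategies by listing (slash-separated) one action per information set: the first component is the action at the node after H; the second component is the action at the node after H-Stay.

8

Row for H/Hi/E/W/k (columns Stay/y, Stay/w, Out/y, Out/w): (7,7) (9,9) (0,5) (0,5).
Under H/Hi/E/W/k, North's choice at the node after T and at the node after T-Mid and at the node after T-Hi can never be reached regardless of what South does, so varying those choices leaves every outcome unchanged.
Holding the reachable choices fixed and varying the unreachable ones freely already gives 2 × 2 × 2 = 8 equivalent strategies.
No other strategy reproduces this row, so those 8 are the full class: H/Mid/E/D/k, H/Mid/E/W/k, H/Mid/C/D/k, H/Mid/C/W/k, H/Hi/E/D/k, H/Hi/E/W/k, H/Hi/C/D/k, H/Hi/C/W/k.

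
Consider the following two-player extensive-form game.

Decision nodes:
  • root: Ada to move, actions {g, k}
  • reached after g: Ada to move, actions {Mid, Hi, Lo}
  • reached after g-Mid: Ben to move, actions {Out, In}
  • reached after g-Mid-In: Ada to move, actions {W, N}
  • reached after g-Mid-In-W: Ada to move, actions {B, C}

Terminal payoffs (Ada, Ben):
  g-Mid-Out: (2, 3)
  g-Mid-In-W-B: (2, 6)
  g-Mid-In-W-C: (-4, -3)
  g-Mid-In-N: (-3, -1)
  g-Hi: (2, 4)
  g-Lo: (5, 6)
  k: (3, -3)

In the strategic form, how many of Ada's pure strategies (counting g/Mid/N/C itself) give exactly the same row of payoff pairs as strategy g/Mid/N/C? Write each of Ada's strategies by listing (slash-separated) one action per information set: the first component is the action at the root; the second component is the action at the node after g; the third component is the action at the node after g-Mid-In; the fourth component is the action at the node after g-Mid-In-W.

Row for g/Mid/N/C (columns Out, In): (2,3) (-3,-1).
Under g/Mid/N/C, Ada's choice at the node after g-Mid-In-W can never be reached regardless of what Ben does, so varying those choices leaves every outcome unchanged.
Holding the reachable choices fixed and varying the unreachable one freely already gives 2 equivalent strategies.
No other strategy reproduces this row, so those 2 are the full class: g/Mid/N/B, g/Mid/N/C.

2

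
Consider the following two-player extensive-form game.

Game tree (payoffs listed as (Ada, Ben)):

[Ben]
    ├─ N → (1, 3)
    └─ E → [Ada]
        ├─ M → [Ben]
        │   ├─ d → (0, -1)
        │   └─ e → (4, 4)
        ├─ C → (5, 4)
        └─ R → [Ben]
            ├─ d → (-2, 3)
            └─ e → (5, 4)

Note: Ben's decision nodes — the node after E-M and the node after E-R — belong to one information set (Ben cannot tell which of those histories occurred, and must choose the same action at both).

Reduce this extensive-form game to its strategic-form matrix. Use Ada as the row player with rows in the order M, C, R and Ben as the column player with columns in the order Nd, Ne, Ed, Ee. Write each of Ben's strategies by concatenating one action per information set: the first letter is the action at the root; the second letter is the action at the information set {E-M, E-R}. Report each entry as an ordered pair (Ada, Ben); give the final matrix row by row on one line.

M: (1,3) (1,3) (0,-1) (4,4) | C: (1,3) (1,3) (5,4) (5,4) | R: (1,3) (1,3) (-2,3) (5,4)

Row M: Nd→(1,3), Ne→(1,3), Ed→(0,-1), Ee→(4,4)
Row C: Nd→(1,3), Ne→(1,3), Ed→(5,4), Ee→(5,4)
Row R: Nd→(1,3), Ne→(1,3), Ed→(-2,3), Ee→(5,4)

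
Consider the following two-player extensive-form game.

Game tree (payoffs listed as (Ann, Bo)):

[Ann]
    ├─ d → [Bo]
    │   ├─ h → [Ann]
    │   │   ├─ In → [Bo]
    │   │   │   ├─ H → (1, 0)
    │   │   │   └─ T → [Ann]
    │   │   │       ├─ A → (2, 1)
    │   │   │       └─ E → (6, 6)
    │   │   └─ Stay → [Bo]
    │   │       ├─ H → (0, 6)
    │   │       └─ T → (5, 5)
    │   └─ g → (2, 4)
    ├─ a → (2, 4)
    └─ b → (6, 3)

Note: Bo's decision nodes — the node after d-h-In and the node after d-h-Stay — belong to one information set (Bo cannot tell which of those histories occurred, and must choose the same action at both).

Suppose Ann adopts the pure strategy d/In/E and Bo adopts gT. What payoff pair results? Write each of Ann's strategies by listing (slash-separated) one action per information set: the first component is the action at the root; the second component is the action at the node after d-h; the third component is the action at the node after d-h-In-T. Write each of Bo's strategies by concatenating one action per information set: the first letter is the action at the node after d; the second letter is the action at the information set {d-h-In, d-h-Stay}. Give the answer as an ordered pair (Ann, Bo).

Trace the play path from the root:
  Ann plays d
  Bo plays g at [d]
→ terminal payoff (2, 4).
(Ann's choice at the node after d-h is never reached on this path, so it doesn't affect the outcome.)

(2, 4)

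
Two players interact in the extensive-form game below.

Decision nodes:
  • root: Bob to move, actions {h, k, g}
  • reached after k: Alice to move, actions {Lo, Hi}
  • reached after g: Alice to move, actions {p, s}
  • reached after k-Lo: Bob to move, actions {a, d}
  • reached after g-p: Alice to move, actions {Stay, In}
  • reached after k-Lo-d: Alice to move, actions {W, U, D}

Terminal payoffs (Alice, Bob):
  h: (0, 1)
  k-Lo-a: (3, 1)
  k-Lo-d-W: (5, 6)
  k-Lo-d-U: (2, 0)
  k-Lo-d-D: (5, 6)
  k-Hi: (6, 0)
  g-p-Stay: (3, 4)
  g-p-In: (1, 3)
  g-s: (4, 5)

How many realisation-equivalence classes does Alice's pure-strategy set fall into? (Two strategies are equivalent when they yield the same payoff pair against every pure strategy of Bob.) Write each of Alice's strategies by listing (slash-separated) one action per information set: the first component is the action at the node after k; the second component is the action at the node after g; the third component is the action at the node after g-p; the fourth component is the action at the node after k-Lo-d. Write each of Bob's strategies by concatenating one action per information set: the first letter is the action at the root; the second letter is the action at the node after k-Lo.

Alice has 24 pure strategies: Lo/p/Stay/W, Lo/p/Stay/U, Lo/p/Stay/D, Lo/p/In/W, Lo/p/In/U, Lo/p/In/D, Lo/s/Stay/W, Lo/s/Stay/U, Lo/s/Stay/D, Lo/s/In/W, Lo/s/In/U, Lo/s/In/D, Hi/p/Stay/W, Hi/p/Stay/U, Hi/p/Stay/D, Hi/p/In/W, Hi/p/In/U, Hi/p/In/D, Hi/s/Stay/W, Hi/s/Stay/U, Hi/s/Stay/D, Hi/s/In/W, Hi/s/In/U, Hi/s/In/D. Columns: ha, hd, ka, kd, ga, gd.
{Lo/p/Stay/W, Lo/p/Stay/D} → row (0,1) (0,1) (3,1) (5,6) (3,4) (3,4)
{Lo/p/Stay/U} → row (0,1) (0,1) (3,1) (2,0) (3,4) (3,4)
{Lo/p/In/W, Lo/p/In/D} → row (0,1) (0,1) (3,1) (5,6) (1,3) (1,3)
{Lo/p/In/U} → row (0,1) (0,1) (3,1) (2,0) (1,3) (1,3)
{Lo/s/Stay/W, Lo/s/Stay/D, Lo/s/In/W, Lo/s/In/D} → row (0,1) (0,1) (3,1) (5,6) (4,5) (4,5)
{Lo/s/Stay/U, Lo/s/In/U} → row (0,1) (0,1) (3,1) (2,0) (4,5) (4,5)
{Hi/p/Stay/W, Hi/p/Stay/U, Hi/p/Stay/D} → row (0,1) (0,1) (6,0) (6,0) (3,4) (3,4)
{Hi/p/In/W, Hi/p/In/U, Hi/p/In/D} → row (0,1) (0,1) (6,0) (6,0) (1,3) (1,3)
{Hi/s/Stay/W, Hi/s/Stay/U, Hi/s/Stay/D, Hi/s/In/W, Hi/s/In/U, Hi/s/In/D} → row (0,1) (0,1) (6,0) (6,0) (4,5) (4,5)
That's 9 distinct rows out of 24 strategies.

9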